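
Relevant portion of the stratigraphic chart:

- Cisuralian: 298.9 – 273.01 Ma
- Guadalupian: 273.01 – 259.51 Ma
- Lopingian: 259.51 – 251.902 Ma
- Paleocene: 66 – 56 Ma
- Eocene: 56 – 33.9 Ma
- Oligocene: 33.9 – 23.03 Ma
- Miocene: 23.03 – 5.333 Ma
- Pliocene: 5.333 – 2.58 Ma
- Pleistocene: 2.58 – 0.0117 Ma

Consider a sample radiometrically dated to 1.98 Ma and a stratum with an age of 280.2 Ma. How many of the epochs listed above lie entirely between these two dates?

The older date is 280.2 Ma and the younger is 1.98 Ma.
Epochs with start < 280.2 and end > 1.98 Ma: Guadalupian (273.01–259.51), Lopingian (259.51–251.902), Paleocene (66–56), Eocene (56–33.9), Oligocene (33.9–23.03), Miocene (23.03–5.333), Pliocene (5.333–2.58).
That is 7 complete epochs.

7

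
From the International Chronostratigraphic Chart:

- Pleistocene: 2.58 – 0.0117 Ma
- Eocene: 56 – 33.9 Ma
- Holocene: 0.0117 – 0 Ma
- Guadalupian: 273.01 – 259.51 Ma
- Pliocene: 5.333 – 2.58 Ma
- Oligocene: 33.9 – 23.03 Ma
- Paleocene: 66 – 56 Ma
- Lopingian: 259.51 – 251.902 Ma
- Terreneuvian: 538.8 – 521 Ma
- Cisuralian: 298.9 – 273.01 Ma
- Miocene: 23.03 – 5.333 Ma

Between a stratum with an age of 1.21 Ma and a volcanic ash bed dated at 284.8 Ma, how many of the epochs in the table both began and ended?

7

284.8 Ma sits inside the Cisuralian (298.9–273.01) and 1.21 Ma inside the Pleistocene (2.58–0.0117); neither of those is wholly between the two dates.
The listed epochs lying completely between them are Guadalupian, Lopingian, Paleocene, Eocene, Oligocene, Miocene, Pliocene — 7 in all.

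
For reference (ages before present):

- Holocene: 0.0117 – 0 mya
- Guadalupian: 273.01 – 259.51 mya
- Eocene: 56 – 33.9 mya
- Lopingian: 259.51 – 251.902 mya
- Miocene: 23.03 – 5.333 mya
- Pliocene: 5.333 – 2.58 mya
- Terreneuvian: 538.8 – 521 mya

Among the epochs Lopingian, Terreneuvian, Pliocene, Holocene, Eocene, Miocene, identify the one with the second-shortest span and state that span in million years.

Start − end for each: Lopingian 259.51 − 251.902 = 7.608; Terreneuvian 538.8 − 521 = 17.8; Pliocene 5.333 − 2.58 = 2.753; Holocene 0.0117 − 0 = 0.0117; Eocene 56 − 33.9 = 22.1; Miocene 23.03 − 5.333 = 17.697.
Ranking these from shortest: Holocene < Pliocene < Lopingian < Miocene < Terreneuvian < Eocene.
Position 2 in that ranking is Pliocene, which lasted 2.753 Myr.

Pliocene, 2.753 million years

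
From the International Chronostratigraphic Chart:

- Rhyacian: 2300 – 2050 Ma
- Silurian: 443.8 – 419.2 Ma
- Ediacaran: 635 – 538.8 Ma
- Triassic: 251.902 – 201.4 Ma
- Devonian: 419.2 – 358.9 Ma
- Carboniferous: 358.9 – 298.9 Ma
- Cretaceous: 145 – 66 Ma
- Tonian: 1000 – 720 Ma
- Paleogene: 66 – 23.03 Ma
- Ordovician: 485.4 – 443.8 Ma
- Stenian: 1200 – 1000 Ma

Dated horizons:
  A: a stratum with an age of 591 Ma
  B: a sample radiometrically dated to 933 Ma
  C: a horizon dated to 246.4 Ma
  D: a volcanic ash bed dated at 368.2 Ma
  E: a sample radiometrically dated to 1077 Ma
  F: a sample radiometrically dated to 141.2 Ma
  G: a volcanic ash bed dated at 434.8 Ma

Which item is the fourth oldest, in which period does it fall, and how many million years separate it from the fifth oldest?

Larger Ma means older, so oldest first: E 1077 > B 933 > A 591 > G 434.8 > D 368.2 > C 246.4 > F 141.2.
Counting 4 along gives G (434.8 Ma); the excerpt puts that inside the Silurian, 443.8–419.2 Ma.
Next in line is D (368.2 Ma), and 434.8 − 368.2 = 66.6 Myr.

G, in the Silurian; 66.6 million years to D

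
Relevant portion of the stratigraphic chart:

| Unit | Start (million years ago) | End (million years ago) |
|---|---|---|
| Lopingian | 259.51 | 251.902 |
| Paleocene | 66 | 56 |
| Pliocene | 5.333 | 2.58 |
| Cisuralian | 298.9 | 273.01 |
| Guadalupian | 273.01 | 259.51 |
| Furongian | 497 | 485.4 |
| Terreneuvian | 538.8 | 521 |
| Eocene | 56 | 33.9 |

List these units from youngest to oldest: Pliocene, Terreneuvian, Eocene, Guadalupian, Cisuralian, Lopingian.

The oldest of these is Terreneuvian (starts 538.8 Ma) and the youngest is Pliocene (ends 2.58 Ma).
In between, by decreasing start age: Cisuralian (298.9), Guadalupian (273.01), Lopingian (259.51), Eocene (56).
Listing youngest first means reversing that sequence.

Pliocene, Eocene, Lopingian, Guadalupian, Cisuralian, Terreneuvian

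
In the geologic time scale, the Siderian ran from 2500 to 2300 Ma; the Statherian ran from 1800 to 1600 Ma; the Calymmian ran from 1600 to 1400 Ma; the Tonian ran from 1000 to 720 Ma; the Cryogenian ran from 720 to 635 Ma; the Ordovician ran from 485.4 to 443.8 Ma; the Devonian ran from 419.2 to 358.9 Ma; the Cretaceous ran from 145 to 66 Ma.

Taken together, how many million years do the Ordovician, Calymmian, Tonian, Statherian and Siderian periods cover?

Each duration: Ordovician = 41.6; Calymmian = 200; Tonian = 280; Statherian = 200; Siderian = 200.
Sum: 41.6 + 200 + 280 + 200 + 200 = 921.6 Myr.

921.6 million years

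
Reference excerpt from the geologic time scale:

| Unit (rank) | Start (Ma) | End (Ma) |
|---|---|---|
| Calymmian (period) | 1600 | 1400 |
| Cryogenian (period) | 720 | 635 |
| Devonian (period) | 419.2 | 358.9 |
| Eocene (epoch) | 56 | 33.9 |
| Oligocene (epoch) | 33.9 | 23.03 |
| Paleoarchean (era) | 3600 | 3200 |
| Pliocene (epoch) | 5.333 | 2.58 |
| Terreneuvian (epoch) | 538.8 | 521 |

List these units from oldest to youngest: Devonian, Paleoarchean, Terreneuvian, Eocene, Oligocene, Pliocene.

The oldest of these is Paleoarchean (starts 3600 Ma) and the youngest is Pliocene (ends 2.58 Ma).
In between, by decreasing start age: Terreneuvian (538.8), Devonian (419.2), Eocene (56), Oligocene (33.9).

Paleoarchean, Terreneuvian, Devonian, Eocene, Oligocene, Pliocene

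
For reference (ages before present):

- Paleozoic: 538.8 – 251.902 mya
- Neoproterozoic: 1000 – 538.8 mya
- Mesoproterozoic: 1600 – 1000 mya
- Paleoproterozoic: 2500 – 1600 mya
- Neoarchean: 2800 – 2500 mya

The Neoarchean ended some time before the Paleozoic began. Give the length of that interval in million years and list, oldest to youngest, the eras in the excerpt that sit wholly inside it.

The Neoarchean closes at 2500 Ma and the Paleozoic opens at 538.8 Ma, so the interval is 2500 − 538.8 = 1961.2 Myr.
An era fits inside if it starts at or after 2500 Ma and ends at or before 538.8 Ma; oldest first that gives Paleoproterozoic, Mesoproterozoic, Neoproterozoic.

1961.2 million years; Paleoproterozoic, Mesoproterozoic, Neoproterozoic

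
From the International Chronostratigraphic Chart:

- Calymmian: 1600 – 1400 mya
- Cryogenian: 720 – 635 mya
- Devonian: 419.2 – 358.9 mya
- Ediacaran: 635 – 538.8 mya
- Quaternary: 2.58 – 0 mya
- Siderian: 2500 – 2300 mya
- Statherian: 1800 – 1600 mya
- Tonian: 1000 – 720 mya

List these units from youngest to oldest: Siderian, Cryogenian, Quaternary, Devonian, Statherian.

Quaternary, Devonian, Cryogenian, Statherian, Siderian

Sorting by start age (ascending Ma, since larger Ma = older): Quaternary start 2.58, Devonian start 419.2, Cryogenian start 720, Statherian start 1800, Siderian start 2500.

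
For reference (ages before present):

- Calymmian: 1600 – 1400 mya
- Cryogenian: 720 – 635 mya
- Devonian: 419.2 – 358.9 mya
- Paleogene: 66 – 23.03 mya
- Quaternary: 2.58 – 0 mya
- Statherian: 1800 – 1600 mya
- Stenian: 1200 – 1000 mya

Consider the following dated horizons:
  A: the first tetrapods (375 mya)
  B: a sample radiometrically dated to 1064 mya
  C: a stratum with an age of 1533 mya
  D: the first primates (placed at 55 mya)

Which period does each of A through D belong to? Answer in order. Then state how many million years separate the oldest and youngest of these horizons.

A: 375 Ma lies in 419.2–358.9 Ma, so Devonian.
B: 1064 Ma lies in 1200–1000 Ma, so Stenian.
C: 1533 Ma lies in 1600–1400 Ma, so Calymmian.
D: 55 Ma lies in 66–23.03 Ma, so Paleogene.
Oldest = 1533 Ma, youngest = 55 Ma → span 1478 Myr.

A — Devonian; B — Stenian; C — Calymmian; D — Paleogene; span 1478 million years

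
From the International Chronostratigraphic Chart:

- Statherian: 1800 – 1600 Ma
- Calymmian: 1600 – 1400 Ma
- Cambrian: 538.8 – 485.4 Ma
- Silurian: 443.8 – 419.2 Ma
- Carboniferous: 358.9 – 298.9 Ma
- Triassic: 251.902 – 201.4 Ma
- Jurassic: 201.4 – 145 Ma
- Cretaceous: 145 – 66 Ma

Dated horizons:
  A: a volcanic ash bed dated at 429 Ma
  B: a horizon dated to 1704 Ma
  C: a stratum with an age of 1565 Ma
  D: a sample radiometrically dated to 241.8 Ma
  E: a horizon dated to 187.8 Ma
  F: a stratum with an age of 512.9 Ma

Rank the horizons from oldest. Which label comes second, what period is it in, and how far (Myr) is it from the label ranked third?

Sorted oldest-first by Ma: B (1704), C (1565), F (512.9), A (429), D (241.8), E (187.8).
The second oldest is C at 1565 Ma, which lies in 1600–1400 Ma: the Calymmian.
The third oldest is F at 512.9 Ma; separation = |1565 − 512.9| = 1052.1 Myr.

C, in the Calymmian; 1052.1 million years to F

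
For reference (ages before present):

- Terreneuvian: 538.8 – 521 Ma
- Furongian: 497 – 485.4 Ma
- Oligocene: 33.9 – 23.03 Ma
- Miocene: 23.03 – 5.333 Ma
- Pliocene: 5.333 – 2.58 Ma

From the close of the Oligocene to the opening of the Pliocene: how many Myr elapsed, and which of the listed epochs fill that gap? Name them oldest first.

The Oligocene closes at 23.03 Ma and the Pliocene opens at 5.333 Ma, so the interval is 23.03 − 5.333 = 17.697 Myr.
An epoch fits inside if it starts at or after 23.03 Ma and ends at or before 5.333 Ma; oldest first that gives Miocene.

17.697 million years; Miocene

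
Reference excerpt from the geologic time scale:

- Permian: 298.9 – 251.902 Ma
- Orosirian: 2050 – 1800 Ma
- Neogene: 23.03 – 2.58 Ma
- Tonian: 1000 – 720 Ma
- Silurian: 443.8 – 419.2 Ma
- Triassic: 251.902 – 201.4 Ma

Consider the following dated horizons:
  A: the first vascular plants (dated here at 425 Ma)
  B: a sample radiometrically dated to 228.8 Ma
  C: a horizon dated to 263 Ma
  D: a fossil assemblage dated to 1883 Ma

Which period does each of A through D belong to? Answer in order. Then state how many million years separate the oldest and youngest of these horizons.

A — Silurian; B — Triassic; C — Permian; D — Orosirian; span 1654.2 million years

A: 425 Ma lies in 443.8–419.2 Ma, so Silurian.
B: 228.8 Ma lies in 251.902–201.4 Ma, so Triassic.
C: 263 Ma lies in 298.9–251.902 Ma, so Permian.
D: 1883 Ma lies in 2050–1800 Ma, so Orosirian.
Oldest = 1883 Ma, youngest = 228.8 Ma → span 1654.2 Myr.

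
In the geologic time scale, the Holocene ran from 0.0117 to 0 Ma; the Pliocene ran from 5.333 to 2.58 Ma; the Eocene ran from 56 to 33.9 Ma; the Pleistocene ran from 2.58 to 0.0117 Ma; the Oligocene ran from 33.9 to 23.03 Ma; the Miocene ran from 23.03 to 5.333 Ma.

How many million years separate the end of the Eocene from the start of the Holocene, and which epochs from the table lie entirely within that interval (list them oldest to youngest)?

The Eocene closes at 33.9 Ma and the Holocene opens at 0.0117 Ma, so the interval is 33.9 − 0.0117 = 33.8883 Myr.
An epoch fits inside if it starts at or after 33.9 Ma and ends at or before 0.0117 Ma; oldest first that gives Oligocene, Miocene, Pliocene, Pleistocene.

33.8883 million years; Oligocene, Miocene, Pliocene, Pleistocene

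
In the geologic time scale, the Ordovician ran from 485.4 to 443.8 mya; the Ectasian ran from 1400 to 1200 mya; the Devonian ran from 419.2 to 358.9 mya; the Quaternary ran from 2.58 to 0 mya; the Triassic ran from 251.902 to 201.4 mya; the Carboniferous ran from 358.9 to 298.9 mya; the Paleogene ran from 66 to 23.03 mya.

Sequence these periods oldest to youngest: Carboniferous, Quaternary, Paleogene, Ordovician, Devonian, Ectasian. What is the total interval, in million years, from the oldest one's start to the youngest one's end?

Ectasian, Ordovician, Devonian, Carboniferous, Paleogene, Quaternary; total span 1400 Myr

Start ages (Ma): Ectasian 1400, Ordovician 485.4, Devonian 419.2, Carboniferous 358.9, Paleogene 66, Quaternary 2.58.
Ordered oldest to youngest: Ectasian, Ordovician, Devonian, Carboniferous, Paleogene, Quaternary.
Span = 1400 − 0 = 1400 Myr.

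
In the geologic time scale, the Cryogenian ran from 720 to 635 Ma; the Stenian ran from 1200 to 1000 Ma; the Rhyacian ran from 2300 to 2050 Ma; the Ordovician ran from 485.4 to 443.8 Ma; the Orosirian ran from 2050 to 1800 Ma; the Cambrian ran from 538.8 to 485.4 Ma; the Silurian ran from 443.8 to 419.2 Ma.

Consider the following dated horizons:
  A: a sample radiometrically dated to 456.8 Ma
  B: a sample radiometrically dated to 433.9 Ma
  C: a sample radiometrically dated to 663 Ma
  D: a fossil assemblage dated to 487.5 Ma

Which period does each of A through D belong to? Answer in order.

A — Ordovician; B — Silurian; C — Cryogenian; D — Cambrian

Match each age against the start–end ranges in the excerpt: A = 456.8 Ma → Ordovician (485.4–443.8); B = 433.9 Ma → Silurian (443.8–419.2); C = 663 Ma → Cryogenian (720–635); D = 487.5 Ma → Cambrian (538.8–485.4).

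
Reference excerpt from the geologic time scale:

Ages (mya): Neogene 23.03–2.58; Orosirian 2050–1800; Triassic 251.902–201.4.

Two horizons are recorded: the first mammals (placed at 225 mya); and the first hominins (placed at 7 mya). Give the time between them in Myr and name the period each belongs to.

218 million years apart; the first in the Triassic, the second in the Neogene

Elapsed time: 225 − 7 = 218 Myr.
225 Ma lies within 251.902–201.4 Ma: Triassic.
7 Ma lies within 23.03–2.58 Ma: Neogene.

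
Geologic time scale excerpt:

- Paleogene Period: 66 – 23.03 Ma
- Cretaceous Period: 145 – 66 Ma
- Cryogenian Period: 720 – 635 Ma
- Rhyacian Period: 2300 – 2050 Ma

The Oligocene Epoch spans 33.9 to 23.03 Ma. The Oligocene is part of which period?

The Oligocene (33.9–23.03 Ma) lies entirely within 66–23.03 Ma, the Paleogene Period.

Paleogene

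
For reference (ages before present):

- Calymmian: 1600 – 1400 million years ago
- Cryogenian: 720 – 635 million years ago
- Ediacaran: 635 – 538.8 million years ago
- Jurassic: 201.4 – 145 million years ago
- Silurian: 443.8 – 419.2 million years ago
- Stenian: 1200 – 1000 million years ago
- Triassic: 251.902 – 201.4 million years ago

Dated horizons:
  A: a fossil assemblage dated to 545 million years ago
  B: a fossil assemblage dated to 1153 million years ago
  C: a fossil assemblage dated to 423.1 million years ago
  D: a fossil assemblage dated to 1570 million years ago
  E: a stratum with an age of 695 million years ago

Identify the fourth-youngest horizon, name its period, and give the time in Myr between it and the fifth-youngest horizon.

Smaller Ma means younger, so youngest first: C 423.1 < A 545 < E 695 < B 1153 < D 1570.
Counting 4 along gives B (1153 Ma); the excerpt puts that inside the Stenian, 1200–1000 Ma.
Next in line is D (1570 Ma), and 1570 − 1153 = 417 Myr.

B, in the Stenian; 417 million years to D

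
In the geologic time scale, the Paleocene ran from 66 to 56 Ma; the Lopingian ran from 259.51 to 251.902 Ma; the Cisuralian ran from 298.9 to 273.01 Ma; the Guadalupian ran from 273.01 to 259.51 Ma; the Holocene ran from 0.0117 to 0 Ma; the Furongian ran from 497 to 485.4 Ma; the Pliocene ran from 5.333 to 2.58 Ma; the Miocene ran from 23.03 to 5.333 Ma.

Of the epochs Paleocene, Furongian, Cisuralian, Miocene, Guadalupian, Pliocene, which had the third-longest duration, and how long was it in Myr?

Guadalupian, 13.5 million years

Start − end for each: Paleocene 66 − 56 = 10; Furongian 497 − 485.4 = 11.6; Cisuralian 298.9 − 273.01 = 25.89; Miocene 23.03 − 5.333 = 17.697; Guadalupian 273.01 − 259.51 = 13.5; Pliocene 5.333 − 2.58 = 2.753.
Ranking these from longest: Cisuralian > Miocene > Guadalupian > Furongian > Paleocene > Pliocene.
Position 3 in that ranking is Guadalupian, which lasted 13.5 Myr.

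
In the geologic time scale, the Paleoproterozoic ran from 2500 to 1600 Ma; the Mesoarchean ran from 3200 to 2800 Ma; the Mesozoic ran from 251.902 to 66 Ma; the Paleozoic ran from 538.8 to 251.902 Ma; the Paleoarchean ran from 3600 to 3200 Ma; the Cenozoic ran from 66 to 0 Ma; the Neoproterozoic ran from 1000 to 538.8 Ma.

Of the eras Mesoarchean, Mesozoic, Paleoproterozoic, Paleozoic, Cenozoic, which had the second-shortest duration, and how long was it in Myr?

Mesozoic, 185.902 million years

Durations: Mesoarchean 400; Mesozoic 185.902; Paleoproterozoic 900; Paleozoic 286.898; Cenozoic 66 Myr.
Sorted shortest-first: Cenozoic (66), Mesozoic (185.902), Paleozoic (286.898), Mesoarchean (400), Paleoproterozoic (900).
The second shortest is Mesozoic at 185.902 Myr.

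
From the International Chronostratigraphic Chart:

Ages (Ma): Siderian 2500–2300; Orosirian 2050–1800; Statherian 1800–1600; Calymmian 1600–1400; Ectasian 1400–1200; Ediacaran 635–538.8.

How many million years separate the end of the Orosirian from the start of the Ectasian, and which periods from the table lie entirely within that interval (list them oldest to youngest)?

400 million years; Statherian, Calymmian

The Orosirian closes at 1800 Ma and the Ectasian opens at 1400 Ma, so the interval is 1800 − 1400 = 400 Myr.
A period fits inside if it starts at or after 1800 Ma and ends at or before 1400 Ma; oldest first that gives Statherian, Calymmian.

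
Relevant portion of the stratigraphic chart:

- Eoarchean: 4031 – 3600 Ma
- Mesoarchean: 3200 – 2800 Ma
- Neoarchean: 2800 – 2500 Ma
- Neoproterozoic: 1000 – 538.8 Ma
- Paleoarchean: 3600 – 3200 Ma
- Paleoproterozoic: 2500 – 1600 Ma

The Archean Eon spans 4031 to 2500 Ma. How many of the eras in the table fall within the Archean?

4

Eras inside 4031–2500 Ma: Eoarchean, Paleoarchean, Mesoarchean, Neoarchean — 4 in total.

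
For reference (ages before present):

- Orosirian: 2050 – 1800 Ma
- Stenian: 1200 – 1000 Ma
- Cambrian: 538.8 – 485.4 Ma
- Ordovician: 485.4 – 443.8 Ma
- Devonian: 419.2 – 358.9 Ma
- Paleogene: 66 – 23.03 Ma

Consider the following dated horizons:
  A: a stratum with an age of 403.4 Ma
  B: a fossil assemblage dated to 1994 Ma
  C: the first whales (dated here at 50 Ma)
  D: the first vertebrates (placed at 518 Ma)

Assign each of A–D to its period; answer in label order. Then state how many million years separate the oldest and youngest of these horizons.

A — Devonian; B — Orosirian; C — Paleogene; D — Cambrian; span 1944 million years

A: 403.4 Ma lies in 419.2–358.9 Ma, so Devonian.
B: 1994 Ma lies in 2050–1800 Ma, so Orosirian.
C: 50 Ma lies in 66–23.03 Ma, so Paleogene.
D: 518 Ma lies in 538.8–485.4 Ma, so Cambrian.
Oldest = 1994 Ma, youngest = 50 Ma → span 1944 Myr.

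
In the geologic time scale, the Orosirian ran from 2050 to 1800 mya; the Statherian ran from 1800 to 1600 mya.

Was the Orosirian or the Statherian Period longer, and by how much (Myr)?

Orosirian: 2050 − 1800 = 250 Myr.
Statherian: 1800 − 1600 = 200 Myr.
Difference: 250 − 200 = 50 Myr, so the Orosirian was longer.

Orosirian, by 50 million years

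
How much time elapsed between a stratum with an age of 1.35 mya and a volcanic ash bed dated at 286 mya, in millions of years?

286 − 1.35 = 284.65 million years.

284.65 million years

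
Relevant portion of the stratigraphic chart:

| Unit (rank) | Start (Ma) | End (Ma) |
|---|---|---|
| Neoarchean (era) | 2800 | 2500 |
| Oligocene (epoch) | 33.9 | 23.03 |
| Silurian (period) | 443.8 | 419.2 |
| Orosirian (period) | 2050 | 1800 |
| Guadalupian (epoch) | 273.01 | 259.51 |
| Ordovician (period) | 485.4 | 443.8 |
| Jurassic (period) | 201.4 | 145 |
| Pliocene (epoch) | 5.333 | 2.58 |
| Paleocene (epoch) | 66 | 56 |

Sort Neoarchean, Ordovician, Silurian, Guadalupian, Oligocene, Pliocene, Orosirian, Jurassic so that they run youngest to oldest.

Pliocene, Oligocene, Jurassic, Guadalupian, Silurian, Ordovician, Orosirian, Neoarchean

Sorting by start age (ascending Ma, since larger Ma = older): Pliocene began 5.333, Oligocene began 33.9, Jurassic began 201.4, Guadalupian began 273.01, Silurian began 443.8, Ordovician began 485.4, Orosirian began 2050, Neoarchean began 2800.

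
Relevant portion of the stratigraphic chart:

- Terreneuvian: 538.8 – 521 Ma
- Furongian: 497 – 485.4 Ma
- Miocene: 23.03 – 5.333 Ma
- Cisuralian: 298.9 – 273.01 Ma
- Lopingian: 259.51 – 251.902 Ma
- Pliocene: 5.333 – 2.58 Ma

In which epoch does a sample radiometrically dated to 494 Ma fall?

Furongian

494 Ma lies between 497 and 485.4 Ma, so it falls in the Furongian.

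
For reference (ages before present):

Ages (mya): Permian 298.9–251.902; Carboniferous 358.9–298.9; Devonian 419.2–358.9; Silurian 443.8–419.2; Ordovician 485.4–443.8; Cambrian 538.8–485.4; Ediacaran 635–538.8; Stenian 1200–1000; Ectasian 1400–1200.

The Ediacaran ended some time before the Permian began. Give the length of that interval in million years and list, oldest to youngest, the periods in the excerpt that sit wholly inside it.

End of Ediacaran = 538.8 Ma; start of Permian = 298.9 Ma.
Gap = 538.8 − 298.9 = 239.9 Myr.
Periods wholly inside 538.8–298.9 Ma: Cambrian (538.8–485.4), Ordovician (485.4–443.8), Silurian (443.8–419.2), Devonian (419.2–358.9), Carboniferous (358.9–298.9).

239.9 million years; Cambrian, Ordovician, Silurian, Devonian, Carboniferous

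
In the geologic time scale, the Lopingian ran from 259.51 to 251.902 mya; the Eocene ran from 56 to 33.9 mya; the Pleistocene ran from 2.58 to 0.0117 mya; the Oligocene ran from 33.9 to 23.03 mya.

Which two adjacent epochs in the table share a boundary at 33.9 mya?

The Eocene ends at 33.9 mya and the Oligocene begins at 33.9 mya, so they share that boundary.

Eocene and Oligocene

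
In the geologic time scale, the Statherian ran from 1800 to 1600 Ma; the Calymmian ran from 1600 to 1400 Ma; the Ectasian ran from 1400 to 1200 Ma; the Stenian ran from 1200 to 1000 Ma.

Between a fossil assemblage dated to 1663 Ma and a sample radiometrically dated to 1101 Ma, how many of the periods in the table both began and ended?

1663 Ma sits inside the Statherian (1800–1600) and 1101 Ma inside the Stenian (1200–1000); neither of those is wholly between the two dates.
The listed periods lying completely between them are Calymmian, Ectasian — 2 in all.

2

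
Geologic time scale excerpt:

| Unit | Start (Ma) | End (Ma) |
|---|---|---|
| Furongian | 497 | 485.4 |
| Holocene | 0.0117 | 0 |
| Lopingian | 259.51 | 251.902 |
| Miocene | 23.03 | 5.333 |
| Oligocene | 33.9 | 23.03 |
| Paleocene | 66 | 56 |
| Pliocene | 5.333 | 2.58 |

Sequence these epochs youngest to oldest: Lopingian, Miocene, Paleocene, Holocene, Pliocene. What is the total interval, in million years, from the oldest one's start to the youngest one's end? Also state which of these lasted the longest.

Holocene → Pliocene → Miocene → Paleocene → Lopingian; total span 259.51 Myr; longest is Miocene

From the excerpt: Lopingian 259.51–251.902; Miocene 23.03–5.333; Paleocene 66–56; Holocene 0.0117–0; Pliocene 5.333–2.58 (Ma).
Larger Ma is earlier, so the oldest is Lopingian and the youngest is Holocene; youngest to oldest: Holocene, Pliocene, Miocene, Paleocene, Lopingian.
Oldest start 259.51 minus youngest end 0 gives 259.51 Myr overall.
Individual lengths (start − end): Miocene 17.697; Paleocene 10; Lopingian 7.608; Pliocene 2.753; Holocene 0.0117. The largest is Miocene at 17.697 Myr.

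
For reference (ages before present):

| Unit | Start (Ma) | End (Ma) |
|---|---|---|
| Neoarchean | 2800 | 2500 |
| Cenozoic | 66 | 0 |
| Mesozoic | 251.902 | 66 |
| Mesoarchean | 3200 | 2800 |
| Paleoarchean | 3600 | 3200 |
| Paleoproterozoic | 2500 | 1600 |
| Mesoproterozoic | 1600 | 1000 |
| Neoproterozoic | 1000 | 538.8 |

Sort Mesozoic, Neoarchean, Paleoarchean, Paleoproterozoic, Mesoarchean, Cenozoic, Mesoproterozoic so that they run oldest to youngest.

Paleoarchean, then Mesoarchean, then Neoarchean, then Paleoproterozoic, then Mesoproterozoic, then Mesozoic, then Cenozoic

Read off each span (Ma): Mesozoic 251.902–66; Neoarchean 2800–2500; Paleoarchean 3600–3200; Paleoproterozoic 2500–1600; Mesoarchean 3200–2800; Cenozoic 66–0; Mesoproterozoic 1600–1000.
Larger Ma is older, so oldest→youngest is Paleoarchean, Mesoarchean, Neoarchean, Paleoproterozoic, Mesoproterozoic, Mesozoic, Cenozoic.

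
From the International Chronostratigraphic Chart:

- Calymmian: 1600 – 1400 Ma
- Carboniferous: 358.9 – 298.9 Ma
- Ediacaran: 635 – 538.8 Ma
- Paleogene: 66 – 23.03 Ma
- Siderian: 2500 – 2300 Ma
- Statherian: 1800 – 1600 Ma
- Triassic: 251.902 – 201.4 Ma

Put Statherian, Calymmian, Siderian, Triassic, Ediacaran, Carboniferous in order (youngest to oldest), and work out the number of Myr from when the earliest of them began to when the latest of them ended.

Triassic, Carboniferous, Ediacaran, Calymmian, Statherian, Siderian; total span 2298.6 Myr

Start ages (Ma): Siderian 2500, Statherian 1800, Calymmian 1600, Ediacaran 635, Carboniferous 358.9, Triassic 251.902.
Ordered youngest to oldest: Triassic, Carboniferous, Ediacaran, Calymmian, Statherian, Siderian.
Span = 2500 − 201.4 = 2298.6 Myr.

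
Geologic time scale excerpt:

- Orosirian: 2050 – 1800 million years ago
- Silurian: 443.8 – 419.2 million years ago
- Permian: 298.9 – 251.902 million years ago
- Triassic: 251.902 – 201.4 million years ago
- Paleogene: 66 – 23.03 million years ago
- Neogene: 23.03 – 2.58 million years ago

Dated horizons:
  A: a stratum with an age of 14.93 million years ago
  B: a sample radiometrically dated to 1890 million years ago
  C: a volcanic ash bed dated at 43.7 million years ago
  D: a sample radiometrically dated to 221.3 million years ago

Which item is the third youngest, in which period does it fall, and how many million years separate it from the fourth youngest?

D, in the Triassic; 1668.7 million years to B

Sorted youngest-first by Ma: A (14.93), C (43.7), D (221.3), B (1890).
The third youngest is D at 221.3 Ma, which lies in 251.902–201.4 Ma: the Triassic.
The fourth youngest is B at 1890 Ma; separation = |221.3 − 1890| = 1668.7 Myr.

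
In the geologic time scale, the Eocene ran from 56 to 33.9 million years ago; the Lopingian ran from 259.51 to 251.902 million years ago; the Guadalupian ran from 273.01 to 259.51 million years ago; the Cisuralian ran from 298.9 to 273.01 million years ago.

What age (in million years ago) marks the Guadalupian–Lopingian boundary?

The Guadalupian ends and the Lopingian begins at 259.51 million years ago.

259.51 million years ago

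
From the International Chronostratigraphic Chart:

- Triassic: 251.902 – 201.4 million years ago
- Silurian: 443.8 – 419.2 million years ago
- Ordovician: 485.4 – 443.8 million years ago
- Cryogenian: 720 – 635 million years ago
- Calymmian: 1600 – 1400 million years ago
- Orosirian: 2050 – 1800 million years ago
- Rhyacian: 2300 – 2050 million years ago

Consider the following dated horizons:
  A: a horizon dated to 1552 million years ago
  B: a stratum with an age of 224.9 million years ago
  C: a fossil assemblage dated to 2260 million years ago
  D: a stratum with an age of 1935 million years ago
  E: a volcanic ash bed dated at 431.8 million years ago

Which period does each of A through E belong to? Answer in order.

Match each age against the start–end ranges in the excerpt: A = 1552 Ma → Calymmian (1600–1400); B = 224.9 Ma → Triassic (251.902–201.4); C = 2260 Ma → Rhyacian (2300–2050); D = 1935 Ma → Orosirian (2050–1800); E = 431.8 Ma → Silurian (443.8–419.2).

A — Calymmian; B — Triassic; C — Rhyacian; D — Orosirian; E — Silurian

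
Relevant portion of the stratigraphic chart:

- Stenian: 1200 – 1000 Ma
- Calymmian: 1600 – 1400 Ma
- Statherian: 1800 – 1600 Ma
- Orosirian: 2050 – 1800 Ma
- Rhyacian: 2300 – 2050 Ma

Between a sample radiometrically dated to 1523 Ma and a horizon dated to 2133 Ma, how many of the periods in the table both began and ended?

2133 Ma sits inside the Rhyacian (2300–2050) and 1523 Ma inside the Calymmian (1600–1400); neither of those is wholly between the two dates.
The listed periods lying completely between them are Orosirian, Statherian — 2 in all.

2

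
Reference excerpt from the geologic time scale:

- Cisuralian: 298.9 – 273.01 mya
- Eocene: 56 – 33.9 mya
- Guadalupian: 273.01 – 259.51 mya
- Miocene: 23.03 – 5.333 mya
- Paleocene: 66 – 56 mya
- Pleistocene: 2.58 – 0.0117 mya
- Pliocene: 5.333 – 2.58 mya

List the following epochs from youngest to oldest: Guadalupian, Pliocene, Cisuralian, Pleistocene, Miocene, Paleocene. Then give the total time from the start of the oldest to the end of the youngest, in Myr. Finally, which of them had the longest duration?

Pleistocene, Pliocene, Miocene, Paleocene, Guadalupian, Cisuralian; total span 298.8883 Myr; longest is Cisuralian

From the excerpt: Guadalupian 273.01–259.51; Pliocene 5.333–2.58; Cisuralian 298.9–273.01; Pleistocene 2.58–0.0117; Miocene 23.03–5.333; Paleocene 66–56 (Ma).
Larger Ma is earlier, so the oldest is Cisuralian and the youngest is Pleistocene; youngest to oldest: Pleistocene, Pliocene, Miocene, Paleocene, Guadalupian, Cisuralian.
Oldest start 298.9 minus youngest end 0.0117 gives 298.8883 Myr overall.
Individual lengths (start − end): Pliocene 2.753; Guadalupian 13.5; Cisuralian 25.89; Pleistocene 2.5683; Miocene 17.697; Paleocene 10. The largest is Cisuralian at 25.89 Myr.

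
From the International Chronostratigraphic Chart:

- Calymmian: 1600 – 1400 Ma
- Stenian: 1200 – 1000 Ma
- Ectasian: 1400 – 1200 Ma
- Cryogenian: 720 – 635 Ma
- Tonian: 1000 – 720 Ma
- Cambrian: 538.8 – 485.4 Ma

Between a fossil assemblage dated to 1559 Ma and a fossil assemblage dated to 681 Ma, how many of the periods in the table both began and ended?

1559 Ma sits inside the Calymmian (1600–1400) and 681 Ma inside the Cryogenian (720–635); neither of those is wholly between the two dates.
The listed periods lying completely between them are Ectasian, Stenian, Tonian — 3 in all.

3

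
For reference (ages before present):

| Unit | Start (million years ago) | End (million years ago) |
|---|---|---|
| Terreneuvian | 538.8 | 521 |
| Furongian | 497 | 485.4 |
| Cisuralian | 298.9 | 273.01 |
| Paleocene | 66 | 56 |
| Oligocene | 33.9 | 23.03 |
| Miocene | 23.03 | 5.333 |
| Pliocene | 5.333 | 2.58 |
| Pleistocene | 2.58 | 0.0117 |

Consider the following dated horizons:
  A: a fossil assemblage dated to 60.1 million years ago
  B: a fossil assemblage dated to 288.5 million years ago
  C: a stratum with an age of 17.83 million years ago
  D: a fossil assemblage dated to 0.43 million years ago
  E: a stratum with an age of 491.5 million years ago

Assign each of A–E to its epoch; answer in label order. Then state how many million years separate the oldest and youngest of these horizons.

A — Paleocene; B — Cisuralian; C — Miocene; D — Pleistocene; E — Furongian; span 491.07 million years

Match each age against the start–end ranges in the excerpt: A = 60.1 Ma → Paleocene (66–56); B = 288.5 Ma → Cisuralian (298.9–273.01); C = 17.83 Ma → Miocene (23.03–5.333); D = 0.43 Ma → Pleistocene (2.58–0.0117); E = 491.5 Ma → Furongian (497–485.4).
The largest age is 491.5 Ma and the smallest is 0.43 Ma; their difference is 491.07 Myr.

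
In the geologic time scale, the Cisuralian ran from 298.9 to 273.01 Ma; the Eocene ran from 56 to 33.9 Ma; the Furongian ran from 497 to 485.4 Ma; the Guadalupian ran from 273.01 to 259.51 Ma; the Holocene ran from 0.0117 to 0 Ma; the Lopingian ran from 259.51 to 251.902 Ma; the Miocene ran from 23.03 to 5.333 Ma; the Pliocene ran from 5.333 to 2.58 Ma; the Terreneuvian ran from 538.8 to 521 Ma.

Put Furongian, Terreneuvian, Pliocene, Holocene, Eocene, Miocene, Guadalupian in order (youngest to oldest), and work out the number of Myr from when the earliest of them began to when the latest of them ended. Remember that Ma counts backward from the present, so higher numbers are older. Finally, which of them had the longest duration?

From the excerpt: Furongian 497–485.4; Terreneuvian 538.8–521; Pliocene 5.333–2.58; Holocene 0.0117–0; Eocene 56–33.9; Miocene 23.03–5.333; Guadalupian 273.01–259.51 (Ma).
Larger Ma is earlier, so the oldest is Terreneuvian and the youngest is Holocene; youngest to oldest: Holocene, Pliocene, Miocene, Eocene, Guadalupian, Furongian, Terreneuvian.
Oldest start 538.8 minus youngest end 0 gives 538.8 Myr overall.
Individual lengths (start − end): Guadalupian 13.5; Miocene 17.697; Holocene 0.0117; Furongian 11.6; Pliocene 2.753; Terreneuvian 17.8; Eocene 22.1. The largest is Eocene at 22.1 Myr.

Holocene → Pliocene → Miocene → Eocene → Guadalupian → Furongian → Terreneuvian; total span 538.8 Myr; longest is Eocene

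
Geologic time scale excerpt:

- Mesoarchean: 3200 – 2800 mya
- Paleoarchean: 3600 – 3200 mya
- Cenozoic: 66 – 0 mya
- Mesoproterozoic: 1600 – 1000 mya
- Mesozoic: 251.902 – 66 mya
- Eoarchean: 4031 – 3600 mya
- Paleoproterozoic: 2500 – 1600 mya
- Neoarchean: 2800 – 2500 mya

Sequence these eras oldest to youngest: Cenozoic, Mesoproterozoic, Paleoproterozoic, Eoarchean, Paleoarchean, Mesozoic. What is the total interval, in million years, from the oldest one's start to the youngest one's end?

From the excerpt: Cenozoic 66–0; Mesoproterozoic 1600–1000; Paleoproterozoic 2500–1600; Eoarchean 4031–3600; Paleoarchean 3600–3200; Mesozoic 251.902–66 (Ma).
Larger Ma is earlier, so the oldest is Eoarchean and the youngest is Cenozoic; oldest to youngest: Eoarchean, Paleoarchean, Paleoproterozoic, Mesoproterozoic, Mesozoic, Cenozoic.
Oldest start 4031 minus youngest end 0 gives 4031 Myr overall.

Eoarchean → Paleoarchean → Paleoproterozoic → Mesoproterozoic → Mesozoic → Cenozoic; total span 4031 Myr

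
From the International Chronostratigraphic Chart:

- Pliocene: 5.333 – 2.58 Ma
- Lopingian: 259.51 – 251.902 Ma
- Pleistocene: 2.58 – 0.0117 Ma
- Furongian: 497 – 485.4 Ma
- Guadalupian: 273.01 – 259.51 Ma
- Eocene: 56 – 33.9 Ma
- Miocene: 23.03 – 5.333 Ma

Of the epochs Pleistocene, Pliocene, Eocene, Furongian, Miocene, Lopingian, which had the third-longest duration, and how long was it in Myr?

Start − end for each: Pleistocene 2.58 − 0.0117 = 2.5683; Pliocene 5.333 − 2.58 = 2.753; Eocene 56 − 33.9 = 22.1; Furongian 497 − 485.4 = 11.6; Miocene 23.03 − 5.333 = 17.697; Lopingian 259.51 − 251.902 = 7.608.
Ranking these from longest: Eocene > Miocene > Furongian > Lopingian > Pliocene > Pleistocene.
Position 3 in that ranking is Furongian, which lasted 11.6 Myr.

Furongian, 11.6 million years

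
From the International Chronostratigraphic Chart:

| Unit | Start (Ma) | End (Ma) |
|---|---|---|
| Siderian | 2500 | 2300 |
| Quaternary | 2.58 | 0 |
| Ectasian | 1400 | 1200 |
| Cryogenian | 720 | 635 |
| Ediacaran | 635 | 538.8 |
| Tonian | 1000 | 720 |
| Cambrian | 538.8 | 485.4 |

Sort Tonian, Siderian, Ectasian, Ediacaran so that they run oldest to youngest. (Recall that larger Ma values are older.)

Siderian → Ectasian → Tonian → Ediacaran

The oldest of these is Siderian (starts 2500 Ma) and the youngest is Ediacaran (ends 538.8 Ma).
In between, by decreasing start age: Ectasian (1400), Tonian (1000).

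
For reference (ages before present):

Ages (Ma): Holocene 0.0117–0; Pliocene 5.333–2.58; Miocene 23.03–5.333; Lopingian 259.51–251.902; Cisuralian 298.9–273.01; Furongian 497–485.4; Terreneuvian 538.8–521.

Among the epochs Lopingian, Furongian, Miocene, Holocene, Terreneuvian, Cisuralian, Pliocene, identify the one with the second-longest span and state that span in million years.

Terreneuvian, 17.8 million years

Durations: Lopingian 7.608; Furongian 11.6; Miocene 17.697; Holocene 0.0117; Terreneuvian 17.8; Cisuralian 25.89; Pliocene 2.753 Myr.
Sorted longest-first: Cisuralian (25.89), Terreneuvian (17.8), Miocene (17.697), Furongian (11.6), Lopingian (7.608), Pliocene (2.753), Holocene (0.0117).
The second longest is Terreneuvian at 17.8 Myr.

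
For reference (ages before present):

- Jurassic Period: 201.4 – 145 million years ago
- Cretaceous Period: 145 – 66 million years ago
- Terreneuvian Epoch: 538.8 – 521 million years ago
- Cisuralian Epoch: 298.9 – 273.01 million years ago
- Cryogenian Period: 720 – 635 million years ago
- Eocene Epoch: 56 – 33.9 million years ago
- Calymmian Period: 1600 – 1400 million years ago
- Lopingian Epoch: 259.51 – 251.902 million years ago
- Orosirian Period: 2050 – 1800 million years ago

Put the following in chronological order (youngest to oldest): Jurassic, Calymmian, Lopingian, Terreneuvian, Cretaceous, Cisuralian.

Sorting by start age (ascending Ma, since larger Ma = older): Cretaceous start 145, Jurassic start 201.4, Lopingian start 259.51, Cisuralian start 298.9, Terreneuvian start 538.8, Calymmian start 1600.

Cretaceous → Jurassic → Lopingian → Cisuralian → Terreneuvian → Calymmian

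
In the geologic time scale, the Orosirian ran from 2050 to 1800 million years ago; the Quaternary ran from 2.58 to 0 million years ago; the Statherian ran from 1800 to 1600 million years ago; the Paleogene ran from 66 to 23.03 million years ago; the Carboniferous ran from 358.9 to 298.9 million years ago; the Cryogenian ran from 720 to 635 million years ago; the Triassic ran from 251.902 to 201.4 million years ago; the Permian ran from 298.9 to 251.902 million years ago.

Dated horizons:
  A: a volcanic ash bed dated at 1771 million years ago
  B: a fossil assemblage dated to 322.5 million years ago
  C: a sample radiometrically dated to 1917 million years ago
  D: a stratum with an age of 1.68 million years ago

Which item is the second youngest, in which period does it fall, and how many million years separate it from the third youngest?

B, in the Carboniferous; 1448.5 million years to A

Smaller Ma means younger, so youngest first: D 1.68 < B 322.5 < A 1771 < C 1917.
Counting 2 along gives B (322.5 Ma); the excerpt puts that inside the Carboniferous, 358.9–298.9 Ma.
Next in line is A (1771 Ma), and 1771 − 322.5 = 1448.5 Myr.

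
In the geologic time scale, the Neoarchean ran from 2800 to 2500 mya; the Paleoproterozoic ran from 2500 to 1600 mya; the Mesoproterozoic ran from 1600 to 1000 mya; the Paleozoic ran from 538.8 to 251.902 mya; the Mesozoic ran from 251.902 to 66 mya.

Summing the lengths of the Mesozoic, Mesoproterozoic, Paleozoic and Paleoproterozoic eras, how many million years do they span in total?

Each duration: Mesozoic = 185.902; Mesoproterozoic = 600; Paleozoic = 286.898; Paleoproterozoic = 900.
Sum: 185.902 + 600 + 286.898 + 900 = 1972.8 Myr.

1972.8 million years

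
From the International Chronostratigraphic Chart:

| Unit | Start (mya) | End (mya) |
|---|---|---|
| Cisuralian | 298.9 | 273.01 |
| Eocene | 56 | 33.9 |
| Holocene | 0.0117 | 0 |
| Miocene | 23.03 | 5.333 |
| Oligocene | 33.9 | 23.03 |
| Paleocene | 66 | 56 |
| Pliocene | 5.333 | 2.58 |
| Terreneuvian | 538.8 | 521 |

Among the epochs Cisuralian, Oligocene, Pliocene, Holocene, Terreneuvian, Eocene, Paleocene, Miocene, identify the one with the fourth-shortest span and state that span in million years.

Oligocene, 10.87 million years

Start − end for each: Cisuralian 298.9 − 273.01 = 25.89; Oligocene 33.9 − 23.03 = 10.87; Pliocene 5.333 − 2.58 = 2.753; Holocene 0.0117 − 0 = 0.0117; Terreneuvian 538.8 − 521 = 17.8; Eocene 56 − 33.9 = 22.1; Paleocene 66 − 56 = 10; Miocene 23.03 − 5.333 = 17.697.
Ranking these from shortest: Holocene < Pliocene < Paleocene < Oligocene < Miocene < Terreneuvian < Eocene < Cisuralian.
Position 4 in that ranking is Oligocene, which lasted 10.87 Myr.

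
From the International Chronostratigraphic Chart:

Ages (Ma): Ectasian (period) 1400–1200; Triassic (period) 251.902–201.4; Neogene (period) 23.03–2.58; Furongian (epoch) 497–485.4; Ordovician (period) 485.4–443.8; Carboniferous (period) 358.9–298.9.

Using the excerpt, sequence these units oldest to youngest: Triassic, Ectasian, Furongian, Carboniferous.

The oldest of these is Ectasian (starts 1400 Ma) and the youngest is Triassic (ends 201.4 Ma).
In between, by decreasing start age: Furongian (497), Carboniferous (358.9).

Ectasian, Furongian, Carboniferous, Triassic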